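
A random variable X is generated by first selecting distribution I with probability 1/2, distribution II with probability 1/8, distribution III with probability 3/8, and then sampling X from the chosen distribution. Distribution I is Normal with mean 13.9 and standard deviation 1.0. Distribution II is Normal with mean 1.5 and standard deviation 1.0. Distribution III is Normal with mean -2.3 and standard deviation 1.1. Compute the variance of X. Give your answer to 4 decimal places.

Per component, I: μ=13.9, E[X²]=194.21; II: μ=1.5, E[X²]=3.25; III: μ=-2.3, E[X²]=6.5.
E[X] = 0.5·13.9 + 0.125·1.5 + 0.375·-2.3 = 6.275.
E[X²] = 0.5·194.21 + 0.125·3.25 + 0.375·6.5 = 99.9488.
Var(X) = E[X²] − (E[X])² = 99.9488 − 39.3756 = 60.5731.

60.5731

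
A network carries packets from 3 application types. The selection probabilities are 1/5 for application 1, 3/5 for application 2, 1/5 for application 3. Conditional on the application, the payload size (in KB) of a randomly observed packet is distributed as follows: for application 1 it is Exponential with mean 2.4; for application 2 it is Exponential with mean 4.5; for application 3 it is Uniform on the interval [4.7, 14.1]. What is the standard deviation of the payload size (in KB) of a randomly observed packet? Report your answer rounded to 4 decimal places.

4.4883

Per component, 1: μ=2.4, E[X²]=11.52; 2: μ=4.5, E[X²]=40.5; 3: μ=9.4, E[X²]=95.7233.
E[X] = 0.2·2.4 + 0.6·4.5 + 0.2·9.4 = 5.06.
E[X²] = 0.2·11.52 + 0.6·40.5 + 0.2·95.7233 = 45.7487.
Var(X) = E[X²] − (E[X])² = 45.7487 − 25.6036 = 20.1451.
SD(X) = √20.1451 = 4.48833.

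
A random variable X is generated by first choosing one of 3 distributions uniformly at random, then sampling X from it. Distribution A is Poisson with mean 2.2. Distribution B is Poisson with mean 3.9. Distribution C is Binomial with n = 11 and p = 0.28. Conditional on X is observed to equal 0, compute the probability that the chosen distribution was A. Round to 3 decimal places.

Likelihoods P(X=0 | ·): A: 0.110803; B: 0.0202419; C: 0.0269561.
Posterior ∝ prior × likelihood. Numerator for A: 0.333333·0.110803 = 0.0369344.
Normalizing constant: 0.333333·0.110803 + 0.333333·0.0202419 + 0.333333·0.0269561 = 0.0526671.
P(A | observation) = 0.0369344 / 0.0526671 = 0.701281.

0.701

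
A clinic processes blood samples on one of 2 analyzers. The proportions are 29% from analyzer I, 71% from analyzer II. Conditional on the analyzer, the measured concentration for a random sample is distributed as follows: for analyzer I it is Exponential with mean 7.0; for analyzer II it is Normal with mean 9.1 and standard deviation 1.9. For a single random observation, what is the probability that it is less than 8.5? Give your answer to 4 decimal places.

0.4709

Conditional on each analyzer, P(X < 8.5): I: 0.703078; II: 0.376081.
By total probability, P(X < 8.5) = 0.29·0.703078 + 0.71·0.376081 = 0.47091.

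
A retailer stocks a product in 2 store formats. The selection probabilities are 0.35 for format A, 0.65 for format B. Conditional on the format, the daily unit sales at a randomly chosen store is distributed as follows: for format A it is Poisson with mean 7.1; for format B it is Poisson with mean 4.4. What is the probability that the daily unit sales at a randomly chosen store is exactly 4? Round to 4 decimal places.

0.1552

Conditional on each format, P(X = 4): A: 0.0873638; B: 0.191736.
By total probability, P(X = 4) = 0.35·0.0873638 + 0.65·0.191736 = 0.155206.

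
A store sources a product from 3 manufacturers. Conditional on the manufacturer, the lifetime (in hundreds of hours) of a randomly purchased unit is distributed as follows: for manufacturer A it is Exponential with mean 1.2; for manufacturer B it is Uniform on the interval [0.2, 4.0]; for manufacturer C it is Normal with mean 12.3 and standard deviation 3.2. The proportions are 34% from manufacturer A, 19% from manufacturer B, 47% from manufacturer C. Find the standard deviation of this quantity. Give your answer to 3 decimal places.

Per component, A: μ=1.2, E[X²]=2.88; B: μ=2.1, E[X²]=5.61333; C: μ=12.3, E[X²]=161.53.
E[X] = 0.34·1.2 + 0.19·2.1 + 0.47·12.3 = 6.588.
E[X²] = 0.34·2.88 + 0.19·5.61333 + 0.47·161.53 = 77.9648.
Var(X) = E[X²] − (E[X])² = 77.9648 − 43.4017 = 34.5631.
SD(X) = √34.5631 = 5.87904.

5.879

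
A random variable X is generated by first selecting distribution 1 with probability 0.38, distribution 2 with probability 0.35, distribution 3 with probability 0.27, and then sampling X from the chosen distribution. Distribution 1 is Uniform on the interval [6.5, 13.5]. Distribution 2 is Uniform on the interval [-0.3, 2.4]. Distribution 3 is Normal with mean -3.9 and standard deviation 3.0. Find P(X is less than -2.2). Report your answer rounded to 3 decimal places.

Conditional on each component, P(X < -2.2): 1: 0; 2: 0; 3: 0.71453.
By total probability, P(X < -2.2) = 0.38·0 + 0.35·0 + 0.27·0.71453 = 0.192923.

0.193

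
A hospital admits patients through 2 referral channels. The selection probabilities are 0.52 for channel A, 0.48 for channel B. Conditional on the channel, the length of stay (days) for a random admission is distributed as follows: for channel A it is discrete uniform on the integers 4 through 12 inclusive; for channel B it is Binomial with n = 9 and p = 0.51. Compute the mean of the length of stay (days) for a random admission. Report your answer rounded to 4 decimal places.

6.3632

Component means — A: 8; B: 4.59.
E[X] = 0.52·8 + 0.48·4.59 = 6.3632.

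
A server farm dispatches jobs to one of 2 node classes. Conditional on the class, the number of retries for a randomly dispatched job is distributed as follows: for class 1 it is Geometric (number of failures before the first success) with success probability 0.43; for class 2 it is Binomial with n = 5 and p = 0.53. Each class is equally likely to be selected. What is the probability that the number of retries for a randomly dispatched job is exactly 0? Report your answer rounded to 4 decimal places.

0.2265

Conditional on each class, P(X = 0): 1: 0.43; 2: 0.0229345.
By total probability, P(X = 0) = 0.5·0.43 + 0.5·0.0229345 = 0.226467.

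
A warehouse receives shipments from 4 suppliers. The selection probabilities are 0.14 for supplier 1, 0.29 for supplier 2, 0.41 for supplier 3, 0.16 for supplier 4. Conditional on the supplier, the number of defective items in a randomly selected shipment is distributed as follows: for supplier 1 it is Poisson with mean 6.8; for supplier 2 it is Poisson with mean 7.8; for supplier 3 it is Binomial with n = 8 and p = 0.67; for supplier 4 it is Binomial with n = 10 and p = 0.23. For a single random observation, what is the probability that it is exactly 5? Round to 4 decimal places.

0.1659

Conditional on each supplier, P(X = 5): 1: 0.134946; 2: 0.0985814; 3: 0.271709; 4: 0.0439029.
By total probability, P(X = 5) = 0.14·0.134946 + 0.29·0.0985814 + 0.41·0.271709 + 0.16·0.0439029 = 0.165906.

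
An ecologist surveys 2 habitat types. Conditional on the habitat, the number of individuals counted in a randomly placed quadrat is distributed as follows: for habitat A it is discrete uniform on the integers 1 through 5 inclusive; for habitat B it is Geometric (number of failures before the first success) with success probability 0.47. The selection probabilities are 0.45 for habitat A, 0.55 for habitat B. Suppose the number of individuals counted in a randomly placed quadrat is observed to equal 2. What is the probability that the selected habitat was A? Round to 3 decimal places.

Likelihoods P(X=2 | ·): A: 0.2; B: 0.132023.
Posterior ∝ prior × likelihood. Numerator for A: 0.45·0.2 = 0.09.
Normalizing constant: 0.45·0.2 + 0.55·0.132023 = 0.162613.
P(A | observation) = 0.09 / 0.162613 = 0.553462.

0.553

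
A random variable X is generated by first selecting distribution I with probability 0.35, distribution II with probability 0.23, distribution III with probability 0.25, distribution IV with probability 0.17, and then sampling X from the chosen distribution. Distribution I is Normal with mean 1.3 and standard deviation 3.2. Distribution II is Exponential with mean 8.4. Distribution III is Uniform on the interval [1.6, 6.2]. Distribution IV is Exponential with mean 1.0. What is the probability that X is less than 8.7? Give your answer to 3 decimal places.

Conditional on each component, P(X < 8.7): I: 0.989625; II: 0.645027; III: 1; IV: 0.999833.
By total probability, P(X < 8.7) = 0.35·0.989625 + 0.23·0.645027 + 0.25·1 + 0.17·0.999833 = 0.914697.

0.915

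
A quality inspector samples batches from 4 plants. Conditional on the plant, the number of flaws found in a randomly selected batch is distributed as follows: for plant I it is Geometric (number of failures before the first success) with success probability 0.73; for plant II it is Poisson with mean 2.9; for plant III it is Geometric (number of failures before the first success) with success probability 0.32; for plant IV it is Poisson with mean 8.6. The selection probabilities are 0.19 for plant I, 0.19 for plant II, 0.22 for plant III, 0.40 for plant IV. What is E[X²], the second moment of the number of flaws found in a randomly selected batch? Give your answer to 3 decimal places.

For each component E[X²] = Var + (mean)², giving I: 0.64346; II: 11.31; III: 11.1562; IV: 82.56.
Overall E[X²] = 0.19·0.64346 + 0.19·11.31 + 0.22·11.1562 + 0.4·82.56 = 37.7495.

37.750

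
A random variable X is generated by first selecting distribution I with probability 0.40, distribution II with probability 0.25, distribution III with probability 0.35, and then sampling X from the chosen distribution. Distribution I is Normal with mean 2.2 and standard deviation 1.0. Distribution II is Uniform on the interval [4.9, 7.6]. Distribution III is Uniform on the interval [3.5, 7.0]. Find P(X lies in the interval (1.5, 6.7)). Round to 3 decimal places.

Conditional on each component, P(1.5 < X < 6.7): I: 0.758033; II: 0.666667; III: 0.914286.
By total probability, P(1.5 < X < 6.7) = 0.4·0.758033 + 0.25·0.666667 + 0.35·0.914286 = 0.78988.

0.790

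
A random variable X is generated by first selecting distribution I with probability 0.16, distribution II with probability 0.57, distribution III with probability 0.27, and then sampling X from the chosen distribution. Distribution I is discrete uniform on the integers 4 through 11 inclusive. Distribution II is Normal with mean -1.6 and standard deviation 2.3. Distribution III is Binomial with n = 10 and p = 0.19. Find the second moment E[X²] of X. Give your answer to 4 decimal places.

For each component E[X²] = Var + (mean)², giving I: 61.5; II: 7.85; III: 5.149.
Overall E[X²] = 0.16·61.5 + 0.57·7.85 + 0.27·5.149 = 15.7047.

15.7047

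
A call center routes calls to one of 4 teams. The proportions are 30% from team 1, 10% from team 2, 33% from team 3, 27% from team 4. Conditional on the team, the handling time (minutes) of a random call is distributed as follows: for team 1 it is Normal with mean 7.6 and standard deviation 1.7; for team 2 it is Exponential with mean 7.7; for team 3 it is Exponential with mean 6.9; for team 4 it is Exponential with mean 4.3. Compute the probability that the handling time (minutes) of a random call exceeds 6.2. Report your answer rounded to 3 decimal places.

Conditional on each team, P(X > 6.2): 1: 0.794897; 2: 0.447001; 3: 0.407159; 4: 0.236487.
By total probability, P(X > 6.2) = 0.3·0.794897 + 0.1·0.447001 + 0.33·0.407159 + 0.27·0.236487 = 0.481383.

0.481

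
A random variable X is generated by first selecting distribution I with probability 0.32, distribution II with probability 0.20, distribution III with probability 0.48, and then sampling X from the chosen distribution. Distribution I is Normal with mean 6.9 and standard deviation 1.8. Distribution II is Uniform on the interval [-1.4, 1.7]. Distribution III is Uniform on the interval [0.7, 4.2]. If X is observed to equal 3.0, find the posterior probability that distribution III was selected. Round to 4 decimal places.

Likelihoods f(3.0 | ·): I: 0.0211959; II: 0; III: 0.285714.
Posterior ∝ prior × likelihood. Numerator for III: 0.48·0.285714 = 0.137143.
Normalizing constant: 0.32·0.0211959 + 0.2·0 + 0.48·0.285714 = 0.143926.
P(III | observation) = 0.137143 / 0.143926 = 0.952874.

0.9529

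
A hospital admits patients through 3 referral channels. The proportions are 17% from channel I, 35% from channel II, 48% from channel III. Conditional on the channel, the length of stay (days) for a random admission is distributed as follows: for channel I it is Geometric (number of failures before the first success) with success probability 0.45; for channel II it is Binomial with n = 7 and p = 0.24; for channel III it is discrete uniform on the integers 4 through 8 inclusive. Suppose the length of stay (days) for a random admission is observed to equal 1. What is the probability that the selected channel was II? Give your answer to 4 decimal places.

Likelihoods P(X=1 | ·): I: 0.2475; II: 0.323736; III: 0.
Posterior ∝ prior × likelihood. Numerator for II: 0.35·0.323736 = 0.113308.
Normalizing constant: 0.17·0.2475 + 0.35·0.323736 + 0.48·0 = 0.155383.
P(II | observation) = 0.113308 / 0.155383 = 0.729217.

0.7292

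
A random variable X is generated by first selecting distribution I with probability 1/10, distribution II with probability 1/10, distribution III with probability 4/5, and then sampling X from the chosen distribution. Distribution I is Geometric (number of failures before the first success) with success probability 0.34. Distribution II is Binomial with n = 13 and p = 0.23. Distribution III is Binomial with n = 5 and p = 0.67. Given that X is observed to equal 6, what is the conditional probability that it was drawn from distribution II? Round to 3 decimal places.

0.592

Likelihoods P(X=6 | ·): I: 0.0281023; II: 0.040768; III: 0.
Posterior ∝ prior × likelihood. Numerator for II: 0.1·0.040768 = 0.0040768.
Normalizing constant: 0.1·0.0281023 + 0.1·0.040768 + 0.8·0 = 0.00688703.
P(II | observation) = 0.0040768 / 0.00688703 = 0.591953.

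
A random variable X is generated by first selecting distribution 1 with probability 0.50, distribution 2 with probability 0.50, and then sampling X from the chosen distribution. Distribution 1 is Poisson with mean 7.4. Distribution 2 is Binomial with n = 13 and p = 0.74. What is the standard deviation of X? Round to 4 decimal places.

2.4865

Per component, 1: μ=7.4, E[X²]=62.16; 2: μ=9.62, E[X²]=95.0456.
E[X] = 0.5·7.4 + 0.5·9.62 = 8.51.
E[X²] = 0.5·62.16 + 0.5·95.0456 = 78.6028.
Var(X) = E[X²] − (E[X])² = 78.6028 − 72.4201 = 6.1827.
SD(X) = √6.1827 = 2.4865.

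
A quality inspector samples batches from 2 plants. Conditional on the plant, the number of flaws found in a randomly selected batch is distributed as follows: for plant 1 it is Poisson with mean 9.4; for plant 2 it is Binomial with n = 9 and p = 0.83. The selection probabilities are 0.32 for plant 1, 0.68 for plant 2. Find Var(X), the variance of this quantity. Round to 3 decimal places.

4.682

Per component, 1: μ=9.4, E[X²]=97.76; 2: μ=7.47, E[X²]=57.0708.
E[X] = 0.32·9.4 + 0.68·7.47 = 8.0876.
E[X²] = 0.32·97.76 + 0.68·57.0708 = 70.0913.
Var(X) = E[X²] − (E[X])² = 70.0913 − 65.4093 = 4.68207.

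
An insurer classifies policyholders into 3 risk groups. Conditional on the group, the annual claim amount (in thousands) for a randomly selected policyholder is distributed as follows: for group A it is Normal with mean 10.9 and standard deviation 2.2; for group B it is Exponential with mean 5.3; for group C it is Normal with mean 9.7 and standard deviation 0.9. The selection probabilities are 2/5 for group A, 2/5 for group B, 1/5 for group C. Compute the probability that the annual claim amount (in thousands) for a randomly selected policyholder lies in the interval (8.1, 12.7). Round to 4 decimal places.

0.5194

Conditional on each group, P(8.1 < X < 12.7): A: 0.691816; B: 0.125843; C: 0.961851.
By total probability, P(8.1 < X < 12.7) = 0.4·0.691816 + 0.4·0.125843 + 0.2·0.961851 = 0.519434.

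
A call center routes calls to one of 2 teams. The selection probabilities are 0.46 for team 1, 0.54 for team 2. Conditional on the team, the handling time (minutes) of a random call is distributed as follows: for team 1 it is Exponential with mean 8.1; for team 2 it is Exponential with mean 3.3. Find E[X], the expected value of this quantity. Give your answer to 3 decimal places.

5.508

Component means — 1: 8.1; 2: 3.3.
E[X] = 0.46·8.1 + 0.54·3.3 = 5.508.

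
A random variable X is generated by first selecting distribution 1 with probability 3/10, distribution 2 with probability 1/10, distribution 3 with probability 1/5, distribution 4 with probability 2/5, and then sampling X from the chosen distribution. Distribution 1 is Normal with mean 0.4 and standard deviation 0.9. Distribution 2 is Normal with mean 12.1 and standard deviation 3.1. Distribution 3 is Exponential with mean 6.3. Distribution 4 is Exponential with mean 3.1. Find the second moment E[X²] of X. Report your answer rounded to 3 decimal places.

39.457

For each component E[X²] = Var + (mean)², giving 1: 0.97; 2: 156.02; 3: 79.38; 4: 19.22.
Overall E[X²] = 0.3·0.97 + 0.1·156.02 + 0.2·79.38 + 0.4·19.22 = 39.457.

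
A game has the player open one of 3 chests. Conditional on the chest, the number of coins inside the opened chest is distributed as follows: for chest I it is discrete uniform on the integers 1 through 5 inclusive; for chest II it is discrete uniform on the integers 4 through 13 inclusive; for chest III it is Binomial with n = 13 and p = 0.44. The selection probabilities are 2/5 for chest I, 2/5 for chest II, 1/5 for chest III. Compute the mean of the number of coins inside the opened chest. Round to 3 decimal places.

Component means — I: 3; II: 8.5; III: 5.72.
E[X] = 0.4·3 + 0.4·8.5 + 0.2·5.72 = 5.744.

5.744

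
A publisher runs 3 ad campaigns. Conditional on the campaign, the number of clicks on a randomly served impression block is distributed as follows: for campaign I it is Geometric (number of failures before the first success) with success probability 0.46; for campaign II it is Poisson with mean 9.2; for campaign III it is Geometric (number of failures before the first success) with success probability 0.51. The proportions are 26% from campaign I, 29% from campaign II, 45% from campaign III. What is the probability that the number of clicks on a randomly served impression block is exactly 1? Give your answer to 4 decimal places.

Conditional on each campaign, P(X = 1): I: 0.2484; II: 0.000929562; III: 0.2499.
By total probability, P(X = 1) = 0.26·0.2484 + 0.29·0.000929562 + 0.45·0.2499 = 0.177309.

0.1773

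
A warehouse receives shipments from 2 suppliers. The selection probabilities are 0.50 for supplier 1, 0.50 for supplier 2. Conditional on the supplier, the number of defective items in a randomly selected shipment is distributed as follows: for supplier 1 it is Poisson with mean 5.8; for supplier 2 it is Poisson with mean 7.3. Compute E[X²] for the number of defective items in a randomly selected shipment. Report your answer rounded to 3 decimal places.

For each component E[X²] = Var + (mean)², giving 1: 39.44; 2: 60.59.
Overall E[X²] = 0.5·39.44 + 0.5·60.59 = 50.015.

50.015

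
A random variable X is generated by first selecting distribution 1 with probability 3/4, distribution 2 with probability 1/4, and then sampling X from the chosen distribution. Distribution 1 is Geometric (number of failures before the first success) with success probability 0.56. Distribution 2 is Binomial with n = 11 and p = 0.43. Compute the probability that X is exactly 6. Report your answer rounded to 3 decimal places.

Conditional on each component, P(X = 6): 1: 0.00406354; 2: 0.175722.
By total probability, P(X = 6) = 0.75·0.00406354 + 0.25·0.175722 = 0.0469782.

0.047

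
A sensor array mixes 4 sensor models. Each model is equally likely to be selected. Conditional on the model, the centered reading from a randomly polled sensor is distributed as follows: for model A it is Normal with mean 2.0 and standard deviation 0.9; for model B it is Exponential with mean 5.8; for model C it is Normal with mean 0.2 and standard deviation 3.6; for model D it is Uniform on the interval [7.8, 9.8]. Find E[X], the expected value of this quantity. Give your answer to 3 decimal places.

Component means — A: 2; B: 5.8; C: 0.2; D: 8.8.
E[X] = 0.25·2 + 0.25·5.8 + 0.25·0.2 + 0.25·8.8 = 4.2.

4.200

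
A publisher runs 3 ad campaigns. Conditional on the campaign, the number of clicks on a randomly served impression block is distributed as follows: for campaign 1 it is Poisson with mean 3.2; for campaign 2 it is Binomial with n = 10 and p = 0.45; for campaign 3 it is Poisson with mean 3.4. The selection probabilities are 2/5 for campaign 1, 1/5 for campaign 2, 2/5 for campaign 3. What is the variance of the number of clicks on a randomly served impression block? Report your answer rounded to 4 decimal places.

Per component, 1: μ=3.2, E[X²]=13.44; 2: μ=4.5, E[X²]=22.725; 3: μ=3.4, E[X²]=14.96.
E[X] = 0.4·3.2 + 0.2·4.5 + 0.4·3.4 = 3.54.
E[X²] = 0.4·13.44 + 0.2·22.725 + 0.4·14.96 = 15.905.
Var(X) = E[X²] − (E[X])² = 15.905 − 12.5316 = 3.3734.

3.3734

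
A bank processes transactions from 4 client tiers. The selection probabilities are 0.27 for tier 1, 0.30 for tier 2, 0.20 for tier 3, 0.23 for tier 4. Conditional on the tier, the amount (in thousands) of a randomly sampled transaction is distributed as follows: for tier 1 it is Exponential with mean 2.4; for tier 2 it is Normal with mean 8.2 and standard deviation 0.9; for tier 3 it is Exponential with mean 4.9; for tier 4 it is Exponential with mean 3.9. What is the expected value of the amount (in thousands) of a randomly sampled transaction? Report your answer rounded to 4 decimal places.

4.9850

Component means — 1: 2.4; 2: 8.2; 3: 4.9; 4: 3.9.
E[X] = 0.27·2.4 + 0.3·8.2 + 0.2·4.9 + 0.23·3.9 = 4.985.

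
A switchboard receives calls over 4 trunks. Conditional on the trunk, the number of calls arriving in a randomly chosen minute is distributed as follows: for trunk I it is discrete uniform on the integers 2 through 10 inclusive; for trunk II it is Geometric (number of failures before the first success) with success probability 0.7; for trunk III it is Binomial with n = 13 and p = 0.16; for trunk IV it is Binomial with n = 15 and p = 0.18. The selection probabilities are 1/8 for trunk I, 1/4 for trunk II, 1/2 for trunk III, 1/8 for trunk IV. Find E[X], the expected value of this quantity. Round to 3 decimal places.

2.235

Component means — I: 6; II: 0.428571; III: 2.08; IV: 2.7.
E[X] = 0.125·6 + 0.25·0.428571 + 0.5·2.08 + 0.125·2.7 = 2.23464.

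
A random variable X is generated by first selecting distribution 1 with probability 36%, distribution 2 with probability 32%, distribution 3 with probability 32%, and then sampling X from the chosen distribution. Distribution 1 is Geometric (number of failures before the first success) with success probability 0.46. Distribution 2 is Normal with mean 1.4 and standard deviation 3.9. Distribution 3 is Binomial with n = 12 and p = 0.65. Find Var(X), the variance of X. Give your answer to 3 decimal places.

15.918

Per component, 1: μ=1.17391, E[X²]=3.93006; 2: μ=1.4, E[X²]=17.17; 3: μ=7.8, E[X²]=63.57.
E[X] = 0.36·1.17391 + 0.32·1.4 + 0.32·7.8 = 3.36661.
E[X²] = 0.36·3.93006 + 0.32·17.17 + 0.32·63.57 = 27.2516.
Var(X) = E[X²] − (E[X])² = 27.2516 − 11.3341 = 15.9176.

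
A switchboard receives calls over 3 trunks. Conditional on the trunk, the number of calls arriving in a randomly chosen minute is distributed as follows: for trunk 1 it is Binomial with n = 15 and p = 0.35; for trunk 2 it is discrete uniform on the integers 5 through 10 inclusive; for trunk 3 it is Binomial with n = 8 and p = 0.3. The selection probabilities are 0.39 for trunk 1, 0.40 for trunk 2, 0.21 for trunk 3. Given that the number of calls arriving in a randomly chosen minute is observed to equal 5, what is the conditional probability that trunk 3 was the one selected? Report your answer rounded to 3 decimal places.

0.062

Likelihoods P(X=5 | ·): 1: 0.212339; 2: 0.166667; 3: 0.0466754.
Posterior ∝ prior × likelihood. Numerator for 3: 0.21·0.0466754 = 0.00980184.
Normalizing constant: 0.39·0.212339 + 0.4·0.166667 + 0.21·0.0466754 = 0.159281.
P(3 | observation) = 0.00980184 / 0.159281 = 0.0615382.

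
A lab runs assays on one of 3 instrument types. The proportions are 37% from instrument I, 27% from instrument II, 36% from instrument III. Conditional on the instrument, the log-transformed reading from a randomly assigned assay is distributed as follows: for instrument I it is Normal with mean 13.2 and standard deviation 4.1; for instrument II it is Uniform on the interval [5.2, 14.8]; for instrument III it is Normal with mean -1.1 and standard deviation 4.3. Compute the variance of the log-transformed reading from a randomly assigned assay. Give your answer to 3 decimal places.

Per component, I: μ=13.2, E[X²]=191.05; II: μ=10, E[X²]=107.68; III: μ=-1.1, E[X²]=19.7.
E[X] = 0.37·13.2 + 0.27·10 + 0.36·-1.1 = 7.188.
E[X²] = 0.37·191.05 + 0.27·107.68 + 0.36·19.7 = 106.854.
Var(X) = E[X²] − (E[X])² = 106.854 − 51.6673 = 55.1868.

55.187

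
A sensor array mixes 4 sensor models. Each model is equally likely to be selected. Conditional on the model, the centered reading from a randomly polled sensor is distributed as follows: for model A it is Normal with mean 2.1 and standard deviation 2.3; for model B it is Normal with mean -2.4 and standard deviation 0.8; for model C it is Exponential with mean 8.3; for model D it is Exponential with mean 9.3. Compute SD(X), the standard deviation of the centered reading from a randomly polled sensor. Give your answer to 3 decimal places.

Per component, A: μ=2.1, E[X²]=9.7; B: μ=-2.4, E[X²]=6.4; C: μ=8.3, E[X²]=137.78; D: μ=9.3, E[X²]=172.98.
E[X] = 0.25·2.1 + 0.25·-2.4 + 0.25·8.3 + 0.25·9.3 = 4.325.
E[X²] = 0.25·9.7 + 0.25·6.4 + 0.25·137.78 + 0.25·172.98 = 81.715.
Var(X) = E[X²] − (E[X])² = 81.715 − 18.7056 = 63.0094.
SD(X) = √63.0094 = 7.93784.

7.938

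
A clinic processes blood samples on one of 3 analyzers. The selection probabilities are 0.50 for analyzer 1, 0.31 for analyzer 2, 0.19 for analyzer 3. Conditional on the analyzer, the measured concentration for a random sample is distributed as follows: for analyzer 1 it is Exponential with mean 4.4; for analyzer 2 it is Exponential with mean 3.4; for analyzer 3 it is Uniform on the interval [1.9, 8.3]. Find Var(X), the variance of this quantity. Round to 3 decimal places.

Per component, 1: μ=4.4, E[X²]=38.72; 2: μ=3.4, E[X²]=23.12; 3: μ=5.1, E[X²]=29.4233.
E[X] = 0.5·4.4 + 0.31·3.4 + 0.19·5.1 = 4.223.
E[X²] = 0.5·38.72 + 0.31·23.12 + 0.19·29.4233 = 32.1176.
Var(X) = E[X²] − (E[X])² = 32.1176 − 17.8337 = 14.2839.

14.284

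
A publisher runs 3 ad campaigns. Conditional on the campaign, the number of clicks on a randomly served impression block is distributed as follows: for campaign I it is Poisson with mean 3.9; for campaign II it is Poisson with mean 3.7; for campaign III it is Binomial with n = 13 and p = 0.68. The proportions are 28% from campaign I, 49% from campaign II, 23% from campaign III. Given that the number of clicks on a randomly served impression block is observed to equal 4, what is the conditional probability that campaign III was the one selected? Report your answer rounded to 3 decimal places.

0.008

Likelihoods P(X=4 | ·): I: 0.195119; II: 0.193066; III: 0.00537888.
Posterior ∝ prior × likelihood. Numerator for III: 0.23·0.00537888 = 0.00123714.
Normalizing constant: 0.28·0.195119 + 0.49·0.193066 + 0.23·0.00537888 = 0.150473.
P(III | observation) = 0.00123714 / 0.150473 = 0.0082217.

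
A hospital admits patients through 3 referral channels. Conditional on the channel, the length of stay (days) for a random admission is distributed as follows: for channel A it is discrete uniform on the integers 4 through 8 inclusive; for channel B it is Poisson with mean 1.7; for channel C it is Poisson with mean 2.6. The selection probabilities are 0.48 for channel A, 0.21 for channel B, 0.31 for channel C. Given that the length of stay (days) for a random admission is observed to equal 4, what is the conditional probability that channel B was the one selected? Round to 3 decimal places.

0.087

Likelihoods P(X=4 | ·): A: 0.2; B: 0.0635746; C: 0.141422.
Posterior ∝ prior × likelihood. Numerator for B: 0.21·0.0635746 = 0.0133507.
Normalizing constant: 0.48·0.2 + 0.21·0.0635746 + 0.31·0.141422 = 0.153191.
P(B | observation) = 0.0133507 / 0.153191 = 0.0871502.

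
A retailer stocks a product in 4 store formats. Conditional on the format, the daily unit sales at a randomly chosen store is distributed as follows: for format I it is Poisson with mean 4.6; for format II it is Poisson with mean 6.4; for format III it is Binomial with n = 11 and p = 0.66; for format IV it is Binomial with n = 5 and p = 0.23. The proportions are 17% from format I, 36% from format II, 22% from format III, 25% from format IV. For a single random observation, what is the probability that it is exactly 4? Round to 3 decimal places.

0.084

Conditional on each format, P(X = 4): I: 0.187528; II: 0.116151; III: 0.0328884; IV: 0.0107739.
By total probability, P(X = 4) = 0.17·0.187528 + 0.36·0.116151 + 0.22·0.0328884 + 0.25·0.0107739 = 0.0836231.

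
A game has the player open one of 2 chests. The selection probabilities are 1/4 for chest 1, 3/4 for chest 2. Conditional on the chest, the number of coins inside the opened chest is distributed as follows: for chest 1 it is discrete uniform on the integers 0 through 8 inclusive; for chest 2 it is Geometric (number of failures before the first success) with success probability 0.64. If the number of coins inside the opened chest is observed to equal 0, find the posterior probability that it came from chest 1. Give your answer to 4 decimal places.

0.0547

Likelihoods P(X=0 | ·): 1: 0.111111; 2: 0.64.
Posterior ∝ prior × likelihood. Numerator for 1: 0.25·0.111111 = 0.0277778.
Normalizing constant: 0.25·0.111111 + 0.75·0.64 = 0.507778.
P(1 | observation) = 0.0277778 / 0.507778 = 0.0547046.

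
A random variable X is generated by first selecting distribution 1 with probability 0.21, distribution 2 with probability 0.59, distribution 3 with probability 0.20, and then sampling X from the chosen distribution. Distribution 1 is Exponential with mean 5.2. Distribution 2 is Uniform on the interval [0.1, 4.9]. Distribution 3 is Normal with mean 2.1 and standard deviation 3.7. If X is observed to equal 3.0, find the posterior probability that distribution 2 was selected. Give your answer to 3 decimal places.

Likelihoods f(3.0 | ·): 1: 0.108005; 2: 0.208333; 3: 0.104679.
Posterior ∝ prior × likelihood. Numerator for 2: 0.59·0.208333 = 0.122917.
Normalizing constant: 0.21·0.108005 + 0.59·0.208333 + 0.2·0.104679 = 0.166533.
P(2 | observation) = 0.122917 / 0.166533 = 0.73809.

0.738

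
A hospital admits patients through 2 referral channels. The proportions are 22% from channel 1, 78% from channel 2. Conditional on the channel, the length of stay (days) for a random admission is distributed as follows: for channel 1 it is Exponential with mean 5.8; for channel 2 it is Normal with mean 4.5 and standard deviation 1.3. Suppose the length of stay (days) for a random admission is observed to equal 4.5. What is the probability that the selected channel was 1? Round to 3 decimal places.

0.068

Likelihoods f(4.5 | ·): 1: 0.0793632; 2: 0.306879.
Posterior ∝ prior × likelihood. Numerator for 1: 0.22·0.0793632 = 0.0174599.
Normalizing constant: 0.22·0.0793632 + 0.78·0.306879 = 0.256825.
P(1 | observation) = 0.0174599 / 0.256825 = 0.0679836.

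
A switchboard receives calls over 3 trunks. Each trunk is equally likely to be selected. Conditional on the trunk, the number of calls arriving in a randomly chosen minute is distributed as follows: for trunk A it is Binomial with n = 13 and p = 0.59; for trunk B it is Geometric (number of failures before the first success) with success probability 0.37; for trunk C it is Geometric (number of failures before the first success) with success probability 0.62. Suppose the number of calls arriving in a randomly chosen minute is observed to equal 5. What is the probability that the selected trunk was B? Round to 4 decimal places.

Likelihoods P(X=5 | ·): A: 0.0734699; B: 0.0367202; C: 0.00491258.
Posterior ∝ prior × likelihood. Numerator for B: 0.333333·0.0367202 = 0.0122401.
Normalizing constant: 0.333333·0.0734699 + 0.333333·0.0367202 + 0.333333·0.00491258 = 0.0383675.
P(B | observation) = 0.0122401 / 0.0383675 = 0.319021.

0.3190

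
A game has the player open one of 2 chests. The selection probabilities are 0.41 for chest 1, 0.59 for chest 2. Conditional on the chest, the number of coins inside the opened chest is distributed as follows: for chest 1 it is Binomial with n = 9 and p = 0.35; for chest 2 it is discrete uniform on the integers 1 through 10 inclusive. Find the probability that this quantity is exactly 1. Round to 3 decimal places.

Conditional on each chest, P(X = 1): 1: 0.100373; 2: 0.1.
By total probability, P(X = 1) = 0.41·0.100373 + 0.59·0.1 = 0.100153.

0.100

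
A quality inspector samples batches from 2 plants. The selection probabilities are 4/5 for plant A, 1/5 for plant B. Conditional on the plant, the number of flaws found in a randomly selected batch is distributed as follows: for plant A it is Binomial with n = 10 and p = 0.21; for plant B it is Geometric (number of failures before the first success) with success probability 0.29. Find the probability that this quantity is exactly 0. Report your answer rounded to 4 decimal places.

Conditional on each plant, P(X = 0): A: 0.0946828; B: 0.29.
By total probability, P(X = 0) = 0.8·0.0946828 + 0.2·0.29 = 0.133746.

0.1337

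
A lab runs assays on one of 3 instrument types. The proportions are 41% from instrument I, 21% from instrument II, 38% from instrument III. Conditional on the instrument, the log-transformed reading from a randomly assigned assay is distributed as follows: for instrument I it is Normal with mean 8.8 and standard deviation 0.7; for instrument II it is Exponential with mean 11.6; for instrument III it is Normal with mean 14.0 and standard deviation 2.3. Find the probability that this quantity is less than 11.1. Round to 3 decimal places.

0.579

Conditional on each instrument, P(X < 11.1): I: 0.999491; II: 0.615917; III: 0.103678.
By total probability, P(X < 11.1) = 0.41·0.999491 + 0.21·0.615917 + 0.38·0.103678 = 0.578532.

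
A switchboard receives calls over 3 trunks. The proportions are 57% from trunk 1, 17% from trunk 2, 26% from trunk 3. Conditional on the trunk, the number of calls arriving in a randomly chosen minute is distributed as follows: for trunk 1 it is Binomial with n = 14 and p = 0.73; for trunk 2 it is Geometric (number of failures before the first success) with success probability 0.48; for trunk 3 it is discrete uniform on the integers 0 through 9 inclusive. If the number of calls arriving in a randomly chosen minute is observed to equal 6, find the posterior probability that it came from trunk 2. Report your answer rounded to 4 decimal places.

Likelihoods P(X=6 | ·): 1: 0.0128352; 2: 0.00948989; 3: 0.1.
Posterior ∝ prior × likelihood. Numerator for 2: 0.17·0.00948989 = 0.00161328.
Normalizing constant: 0.57·0.0128352 + 0.17·0.00948989 + 0.26·0.1 = 0.0349293.
P(2 | observation) = 0.00161328 / 0.0349293 = 0.046187.

0.0462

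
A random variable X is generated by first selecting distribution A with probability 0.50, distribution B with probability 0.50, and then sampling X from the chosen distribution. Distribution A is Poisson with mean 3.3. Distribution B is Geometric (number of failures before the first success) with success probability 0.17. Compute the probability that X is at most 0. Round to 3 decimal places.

Conditional on each component, P(X ≤ 0): A: 0.0368832; B: 0.17.
By total probability, P(X ≤ 0) = 0.5·0.0368832 + 0.5·0.17 = 0.103442.

0.103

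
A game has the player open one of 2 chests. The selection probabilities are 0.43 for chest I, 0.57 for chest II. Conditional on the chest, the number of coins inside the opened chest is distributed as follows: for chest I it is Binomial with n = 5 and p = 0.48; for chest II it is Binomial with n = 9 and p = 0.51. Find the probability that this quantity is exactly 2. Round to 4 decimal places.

0.1755

Conditional on each chest, P(X = 2): I: 0.323961; II: 0.0635061.
By total probability, P(X = 2) = 0.43·0.323961 + 0.57·0.0635061 = 0.175502.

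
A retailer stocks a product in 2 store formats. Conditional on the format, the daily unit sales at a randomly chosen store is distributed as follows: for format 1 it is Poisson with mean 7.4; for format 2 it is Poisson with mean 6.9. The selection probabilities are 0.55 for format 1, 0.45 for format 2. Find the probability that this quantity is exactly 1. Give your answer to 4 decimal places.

0.0056

Conditional on each format, P(X = 1): 1: 0.00452327; 2: 0.00695372.
By total probability, P(X = 1) = 0.55·0.00452327 + 0.45·0.00695372 = 0.00561697.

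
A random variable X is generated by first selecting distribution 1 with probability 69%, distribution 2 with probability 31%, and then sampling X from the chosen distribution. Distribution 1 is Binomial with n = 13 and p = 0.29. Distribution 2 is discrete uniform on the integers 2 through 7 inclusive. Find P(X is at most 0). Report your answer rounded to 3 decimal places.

0.008

Conditional on each component, P(X ≤ 0): 1: 0.0116509; 2: 0.
By total probability, P(X ≤ 0) = 0.69·0.0116509 + 0.31·0 = 0.0080391.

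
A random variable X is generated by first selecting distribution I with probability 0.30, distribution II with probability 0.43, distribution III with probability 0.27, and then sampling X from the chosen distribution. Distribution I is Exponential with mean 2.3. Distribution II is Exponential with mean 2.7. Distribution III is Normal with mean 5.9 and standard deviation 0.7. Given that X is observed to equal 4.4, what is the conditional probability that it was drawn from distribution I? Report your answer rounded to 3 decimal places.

0.292

Likelihoods f(4.4 | ·): I: 0.0641871; II: 0.0725934; III: 0.057373.
Posterior ∝ prior × likelihood. Numerator for I: 0.3·0.0641871 = 0.0192561.
Normalizing constant: 0.3·0.0641871 + 0.43·0.0725934 + 0.27·0.057373 = 0.065962.
P(I | observation) = 0.0192561 / 0.065962 = 0.291928.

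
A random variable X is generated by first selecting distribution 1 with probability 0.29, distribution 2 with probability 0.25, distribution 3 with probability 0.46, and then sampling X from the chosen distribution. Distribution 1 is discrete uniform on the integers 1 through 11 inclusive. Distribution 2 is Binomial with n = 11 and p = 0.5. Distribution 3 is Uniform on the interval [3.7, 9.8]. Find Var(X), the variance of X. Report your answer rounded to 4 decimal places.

5.2867

Per component, 1: μ=6, E[X²]=46; 2: μ=5.5, E[X²]=33; 3: μ=6.75, E[X²]=48.6633.
E[X] = 0.29·6 + 0.25·5.5 + 0.46·6.75 = 6.22.
E[X²] = 0.29·46 + 0.25·33 + 0.46·48.6633 = 43.9751.
Var(X) = E[X²] − (E[X])² = 43.9751 − 38.6884 = 5.28673.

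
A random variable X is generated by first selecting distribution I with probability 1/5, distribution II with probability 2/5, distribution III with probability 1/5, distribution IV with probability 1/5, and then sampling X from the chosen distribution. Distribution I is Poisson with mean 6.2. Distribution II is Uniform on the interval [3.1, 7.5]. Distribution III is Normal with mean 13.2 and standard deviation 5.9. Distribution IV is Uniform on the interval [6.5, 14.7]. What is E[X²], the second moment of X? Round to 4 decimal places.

For each component E[X²] = Var + (mean)², giving I: 44.64; II: 29.7033; III: 209.05; IV: 117.963.
Overall E[X²] = 0.2·44.64 + 0.4·29.7033 + 0.2·209.05 + 0.2·117.963 = 86.212.

86.2120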